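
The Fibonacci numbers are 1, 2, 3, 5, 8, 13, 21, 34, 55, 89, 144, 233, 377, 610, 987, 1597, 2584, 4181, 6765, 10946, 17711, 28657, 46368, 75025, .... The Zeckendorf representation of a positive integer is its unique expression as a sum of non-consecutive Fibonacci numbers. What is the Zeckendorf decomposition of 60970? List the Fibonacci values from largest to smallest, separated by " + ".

Greedily peel off the largest Fibonacci term at each step:
60970 − 46368 = 14602
14602 − 10946 = 3656
3656 − 2584 = 1072
1072 − 987 = 85
85 − 55 = 30
30 − 21 = 9
9 − 8 = 1
1 − 1 = 0
So 60970 = 46368 + 10946 + 2584 + 987 + 55 + 21 + 8 + 1, with no two terms consecutive in the sequence.

46368 + 10946 + 2584 + 987 + 55 + 21 + 8 + 1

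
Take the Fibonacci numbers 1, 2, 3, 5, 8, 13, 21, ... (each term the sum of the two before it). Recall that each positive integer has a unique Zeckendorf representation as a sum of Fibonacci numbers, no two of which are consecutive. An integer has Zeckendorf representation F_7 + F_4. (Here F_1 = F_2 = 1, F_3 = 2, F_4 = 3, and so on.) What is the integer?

F_7 + F_4 = 13 + 3 = 16.

16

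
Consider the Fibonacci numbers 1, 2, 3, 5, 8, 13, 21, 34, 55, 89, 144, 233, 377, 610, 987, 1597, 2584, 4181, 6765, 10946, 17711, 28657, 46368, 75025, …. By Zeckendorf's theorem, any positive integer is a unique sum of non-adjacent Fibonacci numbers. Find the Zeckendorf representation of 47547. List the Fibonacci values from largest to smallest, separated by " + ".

largest Fibonacci ≤ 47547 is 46368; 47547 − 46368 = 1179
largest Fibonacci ≤ 1179 is 987; 1179 − 987 = 192
largest Fibonacci ≤ 192 is 144; 192 − 144 = 48
largest Fibonacci ≤ 48 is 34; 48 − 34 = 14
largest Fibonacci ≤ 14 is 13; 14 − 13 = 1
largest Fibonacci ≤ 1 is 1; 1 − 1 = 0
So 47547 = 46368 + 987 + 144 + 34 + 13 + 1, with no two terms consecutive in the sequence.

46368 + 987 + 144 + 34 + 13 + 1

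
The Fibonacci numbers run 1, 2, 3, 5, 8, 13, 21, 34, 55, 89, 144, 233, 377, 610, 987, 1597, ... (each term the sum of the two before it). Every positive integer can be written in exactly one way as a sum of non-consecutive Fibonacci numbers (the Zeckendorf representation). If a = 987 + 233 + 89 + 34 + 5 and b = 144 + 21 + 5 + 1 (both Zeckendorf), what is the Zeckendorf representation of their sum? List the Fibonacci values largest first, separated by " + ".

The two numbers are 1348 and 171, so their sum is 1519.
Repeatedly subtract the largest Fibonacci number that fits:
1519 − 987 = 532
532 − 377 = 155
155 − 144 = 11
11 − 8 = 3
3 − 3 = 0

987 + 377 + 144 + 8 + 3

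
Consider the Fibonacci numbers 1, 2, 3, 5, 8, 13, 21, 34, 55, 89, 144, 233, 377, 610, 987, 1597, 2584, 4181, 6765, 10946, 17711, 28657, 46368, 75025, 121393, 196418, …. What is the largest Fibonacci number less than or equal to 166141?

121393 ≤ 166141 < 196418, so the largest Fibonacci number not exceeding 166141 is 121393.

121393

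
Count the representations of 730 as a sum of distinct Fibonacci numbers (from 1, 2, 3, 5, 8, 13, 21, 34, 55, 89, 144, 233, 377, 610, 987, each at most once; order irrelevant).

15

730 = 610+89+21+8+2 = 610+89+21+5+3+2 = 610+55+34+21+8+2 = 377+233+89+21+8+2 = 610+89+13+8+5+3+2 = … (10 more), for 15 in all.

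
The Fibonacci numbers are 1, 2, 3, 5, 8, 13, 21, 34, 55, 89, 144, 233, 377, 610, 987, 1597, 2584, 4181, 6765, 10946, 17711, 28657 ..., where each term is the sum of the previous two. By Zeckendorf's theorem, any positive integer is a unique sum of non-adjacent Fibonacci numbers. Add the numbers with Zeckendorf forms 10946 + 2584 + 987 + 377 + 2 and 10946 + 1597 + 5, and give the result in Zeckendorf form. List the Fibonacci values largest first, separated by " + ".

17711 + 6765 + 2584 + 377 + 5 + 2

The two numbers are 14896 and 12548, so their sum is 27444.
Greedy algorithm:
largest Fibonacci ≤ 27444 is 17711; 27444 − 17711 = 9733
largest Fibonacci ≤ 9733 is 6765; 9733 − 6765 = 2968
largest Fibonacci ≤ 2968 is 2584; 2968 − 2584 = 384
largest Fibonacci ≤ 384 is 377; 384 − 377 = 7
largest Fibonacci ≤ 7 is 5; 7 − 5 = 2
largest Fibonacci ≤ 2 is 2; 2 − 2 = 0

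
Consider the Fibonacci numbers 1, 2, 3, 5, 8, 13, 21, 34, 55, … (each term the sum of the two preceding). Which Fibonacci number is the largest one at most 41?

34

34 ≤ 41 < 55, so the largest Fibonacci number not exceeding 41 is 34.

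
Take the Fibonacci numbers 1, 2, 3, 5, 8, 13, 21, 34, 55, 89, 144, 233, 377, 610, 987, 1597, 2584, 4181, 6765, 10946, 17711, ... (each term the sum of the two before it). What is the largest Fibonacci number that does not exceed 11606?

10946

10946 ≤ 11606 < 17711, so the largest Fibonacci number not exceeding 11606 is 10946.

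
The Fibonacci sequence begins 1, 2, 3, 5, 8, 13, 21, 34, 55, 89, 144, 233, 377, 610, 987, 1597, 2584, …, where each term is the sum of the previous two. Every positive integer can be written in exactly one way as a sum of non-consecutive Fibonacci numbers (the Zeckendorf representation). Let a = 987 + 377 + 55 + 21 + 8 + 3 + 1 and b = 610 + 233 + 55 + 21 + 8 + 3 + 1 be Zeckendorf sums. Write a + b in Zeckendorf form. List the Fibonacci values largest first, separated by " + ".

The two numbers are 1452 and 931, so their sum is 2383.
take 1597 (≤ 2383); 2383 − 1597 = 786
take 610 (≤ 786); 786 − 610 = 176
take 144 (≤ 176); 176 − 144 = 32
take 21 (≤ 32); 32 − 21 = 11
take 8 (≤ 11); 11 − 8 = 3
take 3 (≤ 3); 3 − 3 = 0

1597 + 610 + 144 + 21 + 8 + 3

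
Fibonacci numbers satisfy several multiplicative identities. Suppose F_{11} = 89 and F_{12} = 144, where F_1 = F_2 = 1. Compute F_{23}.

By F_{2k+1} = F_k² + F_{k+1}²: F_{23} = 89² + 144² = 7921 + 20736 = 28657.

28657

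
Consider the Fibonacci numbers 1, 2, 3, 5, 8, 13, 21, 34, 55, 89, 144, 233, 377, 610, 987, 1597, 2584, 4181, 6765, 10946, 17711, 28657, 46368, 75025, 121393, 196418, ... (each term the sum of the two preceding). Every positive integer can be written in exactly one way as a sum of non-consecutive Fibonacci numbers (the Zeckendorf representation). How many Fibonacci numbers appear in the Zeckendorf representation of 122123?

largest Fibonacci ≤ 122123 is 121393; 122123 − 121393 = 730
largest Fibonacci ≤ 730 is 610; 730 − 610 = 120
largest Fibonacci ≤ 120 is 89; 120 − 89 = 31
largest Fibonacci ≤ 31 is 21; 31 − 21 = 10
largest Fibonacci ≤ 10 is 8; 10 − 8 = 2
largest Fibonacci ≤ 2 is 2; 2 − 2 = 0
122123 = 121393 + 610 + 89 + 21 + 8 + 2, which has 6 terms.

6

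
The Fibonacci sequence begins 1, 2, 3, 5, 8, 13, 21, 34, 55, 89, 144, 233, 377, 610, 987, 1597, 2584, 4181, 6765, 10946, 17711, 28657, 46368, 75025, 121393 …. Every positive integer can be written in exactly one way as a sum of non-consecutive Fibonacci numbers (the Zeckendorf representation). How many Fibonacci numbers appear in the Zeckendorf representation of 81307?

81307: greatest Fibonacci not exceeding it is 75025, leaving 6282
6282: greatest Fibonacci not exceeding it is 4181, leaving 2101
2101: greatest Fibonacci not exceeding it is 1597, leaving 504
504: greatest Fibonacci not exceeding it is 377, leaving 127
127: greatest Fibonacci not exceeding it is 89, leaving 38
38: greatest Fibonacci not exceeding it is 34, leaving 4
4: greatest Fibonacci not exceeding it is 3, leaving 1
1: greatest Fibonacci not exceeding it is 1, leaving 0
81307 = 75025 + 4181 + 1597 + 377 + 89 + 34 + 3 + 1, which has 8 terms.

8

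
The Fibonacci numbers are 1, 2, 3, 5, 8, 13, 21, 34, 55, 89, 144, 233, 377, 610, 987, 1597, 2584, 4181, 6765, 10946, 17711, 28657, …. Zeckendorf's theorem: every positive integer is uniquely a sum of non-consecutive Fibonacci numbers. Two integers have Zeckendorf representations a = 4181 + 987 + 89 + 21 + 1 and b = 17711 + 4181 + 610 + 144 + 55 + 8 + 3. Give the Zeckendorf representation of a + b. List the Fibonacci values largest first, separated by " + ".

17711 + 6765 + 2584 + 610 + 233 + 55 + 21 + 8 + 3 + 1

The two numbers are 5279 and 22712, so their sum is 27991.
take 17711 (≤ 27991); 27991 − 17711 = 10280
take 6765 (≤ 10280); 10280 − 6765 = 3515
take 2584 (≤ 3515); 3515 − 2584 = 931
take 610 (≤ 931); 931 − 610 = 321
take 233 (≤ 321); 321 − 233 = 88
take 55 (≤ 88); 88 − 55 = 33
take 21 (≤ 33); 33 − 21 = 12
take 8 (≤ 12); 12 − 8 = 4
take 3 (≤ 4); 4 − 3 = 1
take 1 (≤ 1); 1 − 1 = 0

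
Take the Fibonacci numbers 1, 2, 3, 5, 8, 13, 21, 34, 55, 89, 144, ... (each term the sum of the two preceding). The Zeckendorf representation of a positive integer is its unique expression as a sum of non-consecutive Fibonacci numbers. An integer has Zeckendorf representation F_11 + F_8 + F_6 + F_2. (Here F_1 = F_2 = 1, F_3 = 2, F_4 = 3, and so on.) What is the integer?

119

F_11 + F_8 + F_6 + F_2 = 89 + 21 + 8 + 1 = 119.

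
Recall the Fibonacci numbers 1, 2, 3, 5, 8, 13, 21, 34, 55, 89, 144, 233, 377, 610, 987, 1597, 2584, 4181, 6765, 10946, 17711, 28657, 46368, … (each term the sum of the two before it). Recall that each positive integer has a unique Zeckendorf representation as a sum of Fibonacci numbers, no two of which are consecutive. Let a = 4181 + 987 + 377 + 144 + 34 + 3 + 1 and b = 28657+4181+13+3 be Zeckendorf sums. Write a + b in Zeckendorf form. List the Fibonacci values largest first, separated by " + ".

The two numbers are 5727 and 32854, so their sum is 38581.
Greedily peel off the largest Fibonacci term at each step:
subtract 28657 from 38581: 9924 remains
subtract 6765 from 9924: 3159 remains
subtract 2584 from 3159: 575 remains
subtract 377 from 575: 198 remains
subtract 144 from 198: 54 remains
subtract 34 from 54: 20 remains
subtract 13 from 20: 7 remains
subtract 5 from 7: 2 remains
subtract 2 from 2: 0 remains

28657 + 6765 + 2584 + 377 + 144 + 34 + 13 + 5 + 2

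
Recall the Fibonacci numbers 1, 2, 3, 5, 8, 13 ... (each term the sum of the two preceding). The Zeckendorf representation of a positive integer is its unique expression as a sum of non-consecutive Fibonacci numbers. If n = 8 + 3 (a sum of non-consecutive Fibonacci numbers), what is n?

8 + 3 = 11.

11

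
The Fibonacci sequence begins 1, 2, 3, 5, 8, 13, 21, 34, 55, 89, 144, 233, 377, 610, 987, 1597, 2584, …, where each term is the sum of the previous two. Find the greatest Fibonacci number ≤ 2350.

1597 ≤ 2350 < 2584, so the largest Fibonacci number not exceeding 2350 is 1597.

1597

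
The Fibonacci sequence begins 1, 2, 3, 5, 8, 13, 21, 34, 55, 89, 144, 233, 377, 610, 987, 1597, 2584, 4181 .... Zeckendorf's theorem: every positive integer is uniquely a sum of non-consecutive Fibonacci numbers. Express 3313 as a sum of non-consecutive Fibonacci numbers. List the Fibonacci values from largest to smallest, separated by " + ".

2584 + 610 + 89 + 21 + 8 + 1

largest Fibonacci ≤ 3313 is 2584; 3313 − 2584 = 729
largest Fibonacci ≤ 729 is 610; 729 − 610 = 119
largest Fibonacci ≤ 119 is 89; 119 − 89 = 30
largest Fibonacci ≤ 30 is 21; 30 − 21 = 9
largest Fibonacci ≤ 9 is 8; 9 − 8 = 1
largest Fibonacci ≤ 1 is 1; 1 − 1 = 0
So 3313 = 2584 + 610 + 89 + 21 + 8 + 1, with no two terms consecutive in the sequence.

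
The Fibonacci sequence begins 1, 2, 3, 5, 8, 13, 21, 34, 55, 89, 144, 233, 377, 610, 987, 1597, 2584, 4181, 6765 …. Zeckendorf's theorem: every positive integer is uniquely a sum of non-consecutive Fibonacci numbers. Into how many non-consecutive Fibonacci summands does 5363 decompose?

5363 − 4181 = 1182
1182 − 987 = 195
195 − 144 = 51
51 − 34 = 17
17 − 13 = 4
4 − 3 = 1
1 − 1 = 0
5363 = 4181 + 987 + 144 + 34 + 13 + 3 + 1, which has 7 terms.

7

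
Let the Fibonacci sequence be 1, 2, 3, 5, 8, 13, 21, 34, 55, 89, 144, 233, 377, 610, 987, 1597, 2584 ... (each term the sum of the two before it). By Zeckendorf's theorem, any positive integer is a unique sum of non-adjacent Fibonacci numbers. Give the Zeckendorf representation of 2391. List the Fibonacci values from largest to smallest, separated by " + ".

1597 + 610 + 144 + 34 + 5 + 1

1597 ≤ 2391 < 2584, so take 1597; remainder 794
610 ≤ 794 < 987, so take 610; remainder 184
144 ≤ 184 < 233, so take 144; remainder 40
34 ≤ 40 < 55, so take 34; remainder 6
5 ≤ 6 < 8, so take 5; remainder 1
1 ≤ 1 < 2, so take 1; remainder 0
So 2391 = 1597 + 610 + 144 + 34 + 5 + 1, with no two terms consecutive in the sequence.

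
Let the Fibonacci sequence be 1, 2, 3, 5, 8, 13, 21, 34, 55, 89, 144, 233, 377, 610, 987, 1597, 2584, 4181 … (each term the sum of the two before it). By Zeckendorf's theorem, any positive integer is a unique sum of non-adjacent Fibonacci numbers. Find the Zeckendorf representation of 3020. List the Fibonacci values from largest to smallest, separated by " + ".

Greedily peel off the largest Fibonacci term at each step:
2584 ≤ 3020 < 4181, so take 2584; remainder 436
377 ≤ 436 < 610, so take 377; remainder 59
55 ≤ 59 < 89, so take 55; remainder 4
3 ≤ 4 < 5, so take 3; remainder 1
1 ≤ 1 < 2, so take 1; remainder 0
So 3020 = 2584 + 377 + 55 + 3 + 1, with no two terms consecutive in the sequence.

2584 + 377 + 55 + 3 + 1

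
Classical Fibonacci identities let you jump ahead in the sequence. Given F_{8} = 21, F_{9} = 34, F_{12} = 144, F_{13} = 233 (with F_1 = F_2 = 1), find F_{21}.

By the addition formula F_{m+n} = F_m F_{n+1} + F_{m−1} F_n with m=9, n=12: F_{21} = 34·233 + 21·144 = 7922 + 3024 = 10946.

10946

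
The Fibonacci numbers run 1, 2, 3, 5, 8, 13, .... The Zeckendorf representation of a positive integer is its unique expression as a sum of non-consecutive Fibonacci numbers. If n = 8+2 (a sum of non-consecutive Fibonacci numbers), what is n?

10

8+2 = 10.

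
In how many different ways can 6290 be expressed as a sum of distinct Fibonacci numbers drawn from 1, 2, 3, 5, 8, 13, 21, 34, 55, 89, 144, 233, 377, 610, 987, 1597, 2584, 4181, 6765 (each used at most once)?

18

6290 = 4181+1597+377+89+34+8+3+1 = 4181+1597+377+89+21+13+8+3+1 = 4181+1597+233+144+89+34+8+3+1 = 4181+987+610+377+89+34+8+3+1 = 4181+1597+377+55+34+21+13+8+3+1 = … (13 more), for 18 in all.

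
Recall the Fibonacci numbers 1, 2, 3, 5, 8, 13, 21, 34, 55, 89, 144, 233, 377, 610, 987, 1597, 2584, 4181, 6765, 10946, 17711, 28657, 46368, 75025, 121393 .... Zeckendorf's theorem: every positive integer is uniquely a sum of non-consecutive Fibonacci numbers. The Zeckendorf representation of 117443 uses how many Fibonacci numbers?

Repeatedly subtract the largest Fibonacci number that fits:
117443 − 75025 = 42418
42418 − 28657 = 13761
13761 − 10946 = 2815
2815 − 2584 = 231
231 − 144 = 87
87 − 55 = 32
32 − 21 = 11
11 − 8 = 3
3 − 3 = 0
117443 = 75025 + 28657 + 10946 + 2584 + 144 + 55 + 21 + 8 + 3, which has 9 terms.

9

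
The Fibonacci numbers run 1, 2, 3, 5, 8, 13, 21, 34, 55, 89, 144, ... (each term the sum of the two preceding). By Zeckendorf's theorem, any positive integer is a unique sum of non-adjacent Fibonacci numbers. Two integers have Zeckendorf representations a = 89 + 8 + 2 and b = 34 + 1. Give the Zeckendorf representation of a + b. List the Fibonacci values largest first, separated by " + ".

The two numbers are 99 and 35, so their sum is 134.
Greedily peel off the largest Fibonacci term at each step:
largest Fibonacci ≤ 134 is 89; 134 − 89 = 45
largest Fibonacci ≤ 45 is 34; 45 − 34 = 11
largest Fibonacci ≤ 11 is 8; 11 − 8 = 3
largest Fibonacci ≤ 3 is 3; 3 − 3 = 0

89 + 34 + 8 + 3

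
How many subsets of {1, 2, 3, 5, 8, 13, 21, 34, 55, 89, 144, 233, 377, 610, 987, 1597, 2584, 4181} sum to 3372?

3372 = 2584+610+144+34 = 2584+610+144+21+13 = 2584+610+89+55+34 = 2584+377+233+144+34 = … (28 more), for 32 in all.

32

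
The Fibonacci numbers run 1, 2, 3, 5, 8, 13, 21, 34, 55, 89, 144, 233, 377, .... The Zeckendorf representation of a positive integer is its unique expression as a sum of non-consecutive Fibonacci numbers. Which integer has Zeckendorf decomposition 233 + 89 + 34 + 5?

361

233 + 89 + 34 + 5 = 361.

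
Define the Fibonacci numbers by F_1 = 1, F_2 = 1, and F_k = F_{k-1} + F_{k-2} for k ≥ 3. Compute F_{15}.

610

Iterating the recurrence up to F_{10} = 55 and F_{9} = 34:
F_{11} = F_{10} + F_{9} = 55 + 34 = 89
F_{12} = F_{11} + F_{10} = 89 + 55 = 144
F_{13} = F_{12} + F_{11} = 144 + 89 = 233
F_{14} = F_{13} + F_{12} = 233 + 144 = 377
F_{15} = F_{14} + F_{13} = 377 + 233 = 610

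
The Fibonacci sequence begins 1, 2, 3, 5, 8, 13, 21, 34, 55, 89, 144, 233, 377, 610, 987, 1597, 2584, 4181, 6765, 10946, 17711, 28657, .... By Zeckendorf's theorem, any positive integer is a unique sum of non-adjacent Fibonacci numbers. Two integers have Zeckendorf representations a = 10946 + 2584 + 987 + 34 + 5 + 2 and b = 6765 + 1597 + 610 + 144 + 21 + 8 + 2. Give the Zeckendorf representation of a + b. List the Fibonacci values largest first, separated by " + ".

The two numbers are 14558 and 9147, so their sum is 23705.
Greedy algorithm:
23705: greatest Fibonacci not exceeding it is 17711, leaving 5994
5994: greatest Fibonacci not exceeding it is 4181, leaving 1813
1813: greatest Fibonacci not exceeding it is 1597, leaving 216
216: greatest Fibonacci not exceeding it is 144, leaving 72
72: greatest Fibonacci not exceeding it is 55, leaving 17
17: greatest Fibonacci not exceeding it is 13, leaving 4
4: greatest Fibonacci not exceeding it is 3, leaving 1
1: greatest Fibonacci not exceeding it is 1, leaving 0

17711 + 4181 + 1597 + 144 + 55 + 13 + 3 + 1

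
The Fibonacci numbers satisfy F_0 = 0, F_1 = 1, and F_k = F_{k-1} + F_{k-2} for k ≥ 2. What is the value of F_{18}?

2584

Iterating the recurrence up to F_{14} = 377 and F_{13} = 233:
F_{15} = F_{14} + F_{13} = 377 + 233 = 610
F_{16} = F_{15} + F_{14} = 610 + 377 = 987
F_{17} = F_{16} + F_{15} = 987 + 610 = 1597
F_{18} = F_{17} + F_{16} = 1597 + 987 = 2584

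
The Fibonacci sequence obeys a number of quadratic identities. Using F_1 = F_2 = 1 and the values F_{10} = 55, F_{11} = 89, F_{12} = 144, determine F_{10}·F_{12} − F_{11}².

55·144 − 89² = 7920 − 7921 = -1. (Cassini's identity: F_{k−1}F_{k+1} − F_k² = (−1)^k.)

-1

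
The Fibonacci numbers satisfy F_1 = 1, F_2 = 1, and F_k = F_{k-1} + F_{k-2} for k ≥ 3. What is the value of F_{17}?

1597

Iterating the recurrence up to F_{9} = 34 and F_{8} = 21:
F_{10} = F_{9} + F_{8} = 34 + 21 = 55
F_{11} = F_{10} + F_{9} = 55 + 34 = 89
F_{12} = F_{11} + F_{10} = 89 + 55 = 144
F_{13} = F_{12} + F_{11} = 144 + 89 = 233
F_{14} = F_{13} + F_{12} = 233 + 144 = 377
F_{15} = F_{14} + F_{13} = 377 + 233 = 610
F_{16} = F_{15} + F_{14} = 610 + 377 = 987
F_{17} = F_{16} + F_{15} = 987 + 610 = 1597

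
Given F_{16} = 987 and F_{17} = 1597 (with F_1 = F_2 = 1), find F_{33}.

By F_{2k+1} = F_k² + F_{k+1}²: F_{33} = 987² + 1597² = 974169 + 2550409 = 3524578.

3524578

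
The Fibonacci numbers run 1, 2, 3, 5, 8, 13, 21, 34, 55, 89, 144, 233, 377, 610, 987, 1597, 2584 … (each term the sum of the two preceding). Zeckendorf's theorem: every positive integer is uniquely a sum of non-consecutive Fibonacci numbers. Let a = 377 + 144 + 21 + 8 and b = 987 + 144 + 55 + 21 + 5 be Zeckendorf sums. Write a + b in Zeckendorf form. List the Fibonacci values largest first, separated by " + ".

1597 + 144 + 21

The two numbers are 550 and 1212, so their sum is 1762.
Repeatedly subtract the largest Fibonacci number that fits:
subtract 1597 from 1762: 165 remains
subtract 144 from 165: 21 remains
subtract 21 from 21: 0 remains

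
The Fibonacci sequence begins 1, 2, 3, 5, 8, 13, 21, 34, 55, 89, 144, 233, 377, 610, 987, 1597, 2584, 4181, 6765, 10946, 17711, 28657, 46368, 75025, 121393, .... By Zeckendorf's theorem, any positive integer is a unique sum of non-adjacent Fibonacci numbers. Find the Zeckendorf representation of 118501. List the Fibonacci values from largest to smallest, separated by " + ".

75025 + 28657 + 10946 + 2584 + 987 + 233 + 55 + 13 + 1

Greedy algorithm:
subtract 75025 from 118501: 43476 remains
subtract 28657 from 43476: 14819 remains
subtract 10946 from 14819: 3873 remains
subtract 2584 from 3873: 1289 remains
subtract 987 from 1289: 302 remains
subtract 233 from 302: 69 remains
subtract 55 from 69: 14 remains
subtract 13 from 14: 1 remains
subtract 1 from 1: 0 remains
So 118501 = 75025 + 28657 + 10946 + 2584 + 987 + 233 + 55 + 13 + 1, with no two terms consecutive in the sequence.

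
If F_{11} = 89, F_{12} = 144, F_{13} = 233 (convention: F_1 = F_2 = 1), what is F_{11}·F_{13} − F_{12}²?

89·233 − 144² = 20737 − 20736 = 1. (Cassini's identity: F_{k−1}F_{k+1} − F_k² = (−1)^k.)

1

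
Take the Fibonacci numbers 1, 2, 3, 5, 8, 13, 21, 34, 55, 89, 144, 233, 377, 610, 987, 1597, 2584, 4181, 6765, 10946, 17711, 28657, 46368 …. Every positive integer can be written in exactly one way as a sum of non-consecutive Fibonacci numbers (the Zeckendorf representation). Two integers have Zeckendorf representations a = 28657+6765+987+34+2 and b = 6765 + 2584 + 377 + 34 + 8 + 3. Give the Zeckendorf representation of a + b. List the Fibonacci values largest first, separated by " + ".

28657 + 10946 + 4181 + 1597 + 610 + 144 + 55 + 21 + 5

The two numbers are 36445 and 9771, so their sum is 46216.
subtract 28657 from 46216: 17559 remains
subtract 10946 from 17559: 6613 remains
subtract 4181 from 6613: 2432 remains
subtract 1597 from 2432: 835 remains
subtract 610 from 835: 225 remains
subtract 144 from 225: 81 remains
subtract 55 from 81: 26 remains
subtract 21 from 26: 5 remains
subtract 5 from 5: 0 remains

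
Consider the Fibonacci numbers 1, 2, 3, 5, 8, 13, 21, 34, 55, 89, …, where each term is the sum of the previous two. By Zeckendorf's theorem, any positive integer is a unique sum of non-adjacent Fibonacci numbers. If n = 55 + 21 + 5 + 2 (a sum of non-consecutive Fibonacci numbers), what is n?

83

55 + 21 + 5 + 2 = 83.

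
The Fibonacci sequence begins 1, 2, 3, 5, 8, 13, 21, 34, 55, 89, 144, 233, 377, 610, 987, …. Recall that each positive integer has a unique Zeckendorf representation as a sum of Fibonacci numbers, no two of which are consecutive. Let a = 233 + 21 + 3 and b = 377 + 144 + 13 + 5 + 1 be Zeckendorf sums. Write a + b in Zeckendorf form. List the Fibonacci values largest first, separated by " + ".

610 + 144 + 34 + 8 + 1

The two numbers are 257 and 540, so their sum is 797.
797 − 610 = 187
187 − 144 = 43
43 − 34 = 9
9 − 8 = 1
1 − 1 = 0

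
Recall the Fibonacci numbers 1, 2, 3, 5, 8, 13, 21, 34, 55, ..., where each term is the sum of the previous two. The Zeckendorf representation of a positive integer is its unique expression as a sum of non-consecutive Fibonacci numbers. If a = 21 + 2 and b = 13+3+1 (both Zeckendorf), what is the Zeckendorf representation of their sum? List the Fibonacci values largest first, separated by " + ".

The two numbers are 23 and 17, so their sum is 40.
Greedy algorithm:
34 ≤ 40 < 55, so take 34; remainder 6
5 ≤ 6 < 8, so take 5; remainder 1
1 ≤ 1 < 2, so take 1; remainder 0

34 + 5 + 1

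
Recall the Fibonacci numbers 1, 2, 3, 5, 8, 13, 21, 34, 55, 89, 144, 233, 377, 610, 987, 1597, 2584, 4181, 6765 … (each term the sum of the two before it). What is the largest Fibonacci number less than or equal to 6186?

4181

4181 ≤ 6186 < 6765, so the largest Fibonacci number not exceeding 6186 is 4181.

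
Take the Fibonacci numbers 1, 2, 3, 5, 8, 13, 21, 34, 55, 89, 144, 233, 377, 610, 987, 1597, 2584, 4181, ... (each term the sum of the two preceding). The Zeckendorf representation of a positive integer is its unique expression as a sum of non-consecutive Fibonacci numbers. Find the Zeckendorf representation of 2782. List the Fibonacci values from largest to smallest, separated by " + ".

2584 + 144 + 34 + 13 + 5 + 2

Greedy algorithm:
largest Fibonacci ≤ 2782 is 2584; 2782 − 2584 = 198
largest Fibonacci ≤ 198 is 144; 198 − 144 = 54
largest Fibonacci ≤ 54 is 34; 54 − 34 = 20
largest Fibonacci ≤ 20 is 13; 20 − 13 = 7
largest Fibonacci ≤ 7 is 5; 7 − 5 = 2
largest Fibonacci ≤ 2 is 2; 2 − 2 = 0
So 2782 = 2584 + 144 + 34 + 13 + 5 + 2, with no two terms consecutive in the sequence.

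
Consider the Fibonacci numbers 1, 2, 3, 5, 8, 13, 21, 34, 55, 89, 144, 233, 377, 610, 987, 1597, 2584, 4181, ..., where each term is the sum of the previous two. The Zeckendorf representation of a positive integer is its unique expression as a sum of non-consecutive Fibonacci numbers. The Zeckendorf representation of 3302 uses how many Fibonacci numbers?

6

subtract 2584 from 3302: 718 remains
subtract 610 from 718: 108 remains
subtract 89 from 108: 19 remains
subtract 13 from 19: 6 remains
subtract 5 from 6: 1 remains
subtract 1 from 1: 0 remains
3302 = 2584 + 610 + 89 + 13 + 5 + 1, which has 6 terms.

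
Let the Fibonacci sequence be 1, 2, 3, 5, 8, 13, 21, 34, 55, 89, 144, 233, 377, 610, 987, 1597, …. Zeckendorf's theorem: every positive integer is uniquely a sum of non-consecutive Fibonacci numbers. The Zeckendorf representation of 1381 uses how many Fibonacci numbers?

5

largest Fibonacci ≤ 1381 is 987; 1381 − 987 = 394
largest Fibonacci ≤ 394 is 377; 394 − 377 = 17
largest Fibonacci ≤ 17 is 13; 17 − 13 = 4
largest Fibonacci ≤ 4 is 3; 4 − 3 = 1
largest Fibonacci ≤ 1 is 1; 1 − 1 = 0
1381 = 987 + 377 + 13 + 3 + 1, which has 5 terms.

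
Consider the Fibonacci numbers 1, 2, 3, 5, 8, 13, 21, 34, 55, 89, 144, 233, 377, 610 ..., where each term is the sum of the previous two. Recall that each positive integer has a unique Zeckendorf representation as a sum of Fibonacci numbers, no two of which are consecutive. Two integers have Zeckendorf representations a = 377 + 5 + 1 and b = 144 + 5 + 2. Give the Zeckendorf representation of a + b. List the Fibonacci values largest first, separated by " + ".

The two numbers are 383 and 151, so their sum is 534.
subtract 377 from 534: 157 remains
subtract 144 from 157: 13 remains
subtract 13 from 13: 0 remains

377 + 144 + 13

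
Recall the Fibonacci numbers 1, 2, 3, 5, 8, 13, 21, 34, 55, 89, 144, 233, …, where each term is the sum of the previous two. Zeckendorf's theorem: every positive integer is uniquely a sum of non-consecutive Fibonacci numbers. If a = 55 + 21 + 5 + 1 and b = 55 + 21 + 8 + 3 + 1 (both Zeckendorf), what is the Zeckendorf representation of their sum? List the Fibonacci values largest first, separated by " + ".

The two numbers are 82 and 88, so their sum is 170.
Greedy algorithm:
take 144 (≤ 170); 170 − 144 = 26
take 21 (≤ 26); 26 − 21 = 5
take 5 (≤ 5); 5 − 5 = 0

144 + 21 + 5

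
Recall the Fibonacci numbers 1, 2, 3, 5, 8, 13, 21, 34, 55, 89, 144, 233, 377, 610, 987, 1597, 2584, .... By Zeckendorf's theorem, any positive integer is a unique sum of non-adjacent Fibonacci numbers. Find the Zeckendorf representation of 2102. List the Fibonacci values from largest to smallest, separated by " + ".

1597 + 377 + 89 + 34 + 5

take 1597 (≤ 2102); 2102 − 1597 = 505
take 377 (≤ 505); 505 − 377 = 128
take 89 (≤ 128); 128 − 89 = 39
take 34 (≤ 39); 39 − 34 = 5
take 5 (≤ 5); 5 − 5 = 0
So 2102 = 1597 + 377 + 89 + 34 + 5, with no two terms consecutive in the sequence.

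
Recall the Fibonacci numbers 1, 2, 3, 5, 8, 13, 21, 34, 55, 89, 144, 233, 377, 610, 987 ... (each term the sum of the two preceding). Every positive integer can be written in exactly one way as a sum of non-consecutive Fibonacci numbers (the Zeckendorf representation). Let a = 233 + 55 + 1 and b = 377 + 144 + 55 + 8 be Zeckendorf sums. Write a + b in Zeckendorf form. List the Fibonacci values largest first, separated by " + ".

The two numbers are 289 and 584, so their sum is 873.
Repeatedly subtract the largest Fibonacci number that fits:
610 ≤ 873 < 987, so take 610; remainder 263
233 ≤ 263 < 377, so take 233; remainder 30
21 ≤ 30 < 34, so take 21; remainder 9
8 ≤ 9 < 13, so take 8; remainder 1
1 ≤ 1 < 2, so take 1; remainder 0

610 + 233 + 21 + 8 + 1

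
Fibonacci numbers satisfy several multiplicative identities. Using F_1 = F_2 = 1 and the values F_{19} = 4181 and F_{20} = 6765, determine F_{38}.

39088169

By the doubling identity F_{2k} = F_k(2F_{k+1} − F_k): F_{38} = 4181·(2·6765 − 4181) = 4181·9349 = 39088169.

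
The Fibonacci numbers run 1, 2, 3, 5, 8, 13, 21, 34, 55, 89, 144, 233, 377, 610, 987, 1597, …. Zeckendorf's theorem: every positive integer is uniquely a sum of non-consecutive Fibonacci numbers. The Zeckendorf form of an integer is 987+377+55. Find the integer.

987+377+55 = 1419.

1419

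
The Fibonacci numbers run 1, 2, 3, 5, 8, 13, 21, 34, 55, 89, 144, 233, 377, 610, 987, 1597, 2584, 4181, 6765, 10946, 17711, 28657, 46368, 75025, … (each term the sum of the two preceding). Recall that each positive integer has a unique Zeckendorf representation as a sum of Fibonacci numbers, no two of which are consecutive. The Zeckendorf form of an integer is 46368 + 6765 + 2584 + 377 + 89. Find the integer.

56183

46368 + 6765 + 2584 + 377 + 89 = 56183.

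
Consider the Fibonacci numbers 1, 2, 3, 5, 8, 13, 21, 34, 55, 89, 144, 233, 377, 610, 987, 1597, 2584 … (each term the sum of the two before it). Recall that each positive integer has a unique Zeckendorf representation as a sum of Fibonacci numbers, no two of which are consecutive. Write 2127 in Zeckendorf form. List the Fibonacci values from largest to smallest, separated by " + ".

Repeatedly subtract the largest Fibonacci number that fits:
2127: greatest Fibonacci not exceeding it is 1597, leaving 530
530: greatest Fibonacci not exceeding it is 377, leaving 153
153: greatest Fibonacci not exceeding it is 144, leaving 9
9: greatest Fibonacci not exceeding it is 8, leaving 1
1: greatest Fibonacci not exceeding it is 1, leaving 0
So 2127 = 1597 + 377 + 144 + 8 + 1, with no two terms consecutive in the sequence.

1597 + 377 + 144 + 8 + 1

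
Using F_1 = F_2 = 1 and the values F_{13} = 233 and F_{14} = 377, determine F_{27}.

196418

By F_{2k+1} = F_k² + F_{k+1}²: F_{27} = 233² + 377² = 54289 + 142129 = 196418.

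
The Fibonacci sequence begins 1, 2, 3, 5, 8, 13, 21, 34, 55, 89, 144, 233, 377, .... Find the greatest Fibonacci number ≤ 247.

233 ≤ 247 < 377, so the largest Fibonacci number not exceeding 247 is 233.

233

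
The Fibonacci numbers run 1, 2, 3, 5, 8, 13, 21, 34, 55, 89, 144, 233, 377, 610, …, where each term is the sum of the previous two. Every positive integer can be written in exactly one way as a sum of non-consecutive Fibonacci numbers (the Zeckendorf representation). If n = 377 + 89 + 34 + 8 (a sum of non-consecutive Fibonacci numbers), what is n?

508

377 + 89 + 34 + 8 = 508.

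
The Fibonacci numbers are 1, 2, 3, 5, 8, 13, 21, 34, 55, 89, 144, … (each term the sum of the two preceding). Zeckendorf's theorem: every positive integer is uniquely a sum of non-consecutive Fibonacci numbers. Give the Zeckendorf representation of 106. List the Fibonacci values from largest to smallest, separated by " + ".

subtract 89 from 106: 17 remains
subtract 13 from 17: 4 remains
subtract 3 from 4: 1 remains
subtract 1 from 1: 0 remains
So 106 = 89 + 13 + 3 + 1, with no two terms consecutive in the sequence.

89 + 13 + 3 + 1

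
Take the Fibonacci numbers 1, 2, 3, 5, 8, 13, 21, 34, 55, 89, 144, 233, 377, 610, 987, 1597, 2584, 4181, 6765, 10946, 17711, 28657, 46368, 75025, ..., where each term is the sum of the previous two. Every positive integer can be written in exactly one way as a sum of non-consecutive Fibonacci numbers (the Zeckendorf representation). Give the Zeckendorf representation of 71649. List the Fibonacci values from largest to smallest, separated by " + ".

Greedy algorithm:
46368 ≤ 71649 < 75025, so take 46368; remainder 25281
17711 ≤ 25281 < 28657, so take 17711; remainder 7570
6765 ≤ 7570 < 10946, so take 6765; remainder 805
610 ≤ 805 < 987, so take 610; remainder 195
144 ≤ 195 < 233, so take 144; remainder 51
34 ≤ 51 < 55, so take 34; remainder 17
13 ≤ 17 < 21, so take 13; remainder 4
3 ≤ 4 < 5, so take 3; remainder 1
1 ≤ 1 < 2, so take 1; remainder 0
So 71649 = 46368 + 17711 + 6765 + 610 + 144 + 34 + 13 + 3 + 1, with no two terms consecutive in the sequence.

46368 + 17711 + 6765 + 610 + 144 + 34 + 13 + 3 + 1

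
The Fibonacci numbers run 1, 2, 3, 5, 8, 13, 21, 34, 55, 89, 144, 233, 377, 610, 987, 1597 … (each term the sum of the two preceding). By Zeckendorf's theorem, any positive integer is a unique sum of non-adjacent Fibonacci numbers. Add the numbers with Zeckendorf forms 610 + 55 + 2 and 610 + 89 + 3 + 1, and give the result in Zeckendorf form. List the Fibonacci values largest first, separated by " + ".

987 + 377 + 5 + 1

The two numbers are 667 and 703, so their sum is 1370.
987 ≤ 1370 < 1597, so take 987; remainder 383
377 ≤ 383 < 610, so take 377; remainder 6
5 ≤ 6 < 8, so take 5; remainder 1
1 ≤ 1 < 2, so take 1; remainder 0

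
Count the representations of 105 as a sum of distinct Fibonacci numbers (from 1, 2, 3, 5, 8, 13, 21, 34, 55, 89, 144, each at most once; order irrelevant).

10

Each representation comes from the Zeckendorf form by replacing some F_k with F_{k−1} + F_{k−2} where possible.
105 = 89+13+3 = 89+13+2+1 = 89+8+5+3 = 55+34+13+3 = … (6 more), for 10 in all.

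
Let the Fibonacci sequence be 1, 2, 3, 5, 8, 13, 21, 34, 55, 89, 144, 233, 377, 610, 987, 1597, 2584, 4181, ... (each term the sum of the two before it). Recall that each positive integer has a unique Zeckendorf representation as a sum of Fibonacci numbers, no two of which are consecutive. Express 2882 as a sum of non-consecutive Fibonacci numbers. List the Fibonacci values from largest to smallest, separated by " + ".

Repeatedly subtract the largest Fibonacci number that fits:
take 2584 (≤ 2882); 2882 − 2584 = 298
take 233 (≤ 298); 298 − 233 = 65
take 55 (≤ 65); 65 − 55 = 10
take 8 (≤ 10); 10 − 8 = 2
take 2 (≤ 2); 2 − 2 = 0
So 2882 = 2584 + 233 + 55 + 8 + 2, with no two terms consecutive in the sequence.

2584 + 233 + 55 + 8 + 2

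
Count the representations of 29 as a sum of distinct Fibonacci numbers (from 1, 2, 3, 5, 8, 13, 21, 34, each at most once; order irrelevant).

5

Each representation comes from the Zeckendorf form by replacing some F_k with F_{k−1} + F_{k−2} where possible.
29 = 21+8 = 21+5+3 = 21+5+2+1 = 13+8+5+3 = 13+8+5+2+1 — 5 representations.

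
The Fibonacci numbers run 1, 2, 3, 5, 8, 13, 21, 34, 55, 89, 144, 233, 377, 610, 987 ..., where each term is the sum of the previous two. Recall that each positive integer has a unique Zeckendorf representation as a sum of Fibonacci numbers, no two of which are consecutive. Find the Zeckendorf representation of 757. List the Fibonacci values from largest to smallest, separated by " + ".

610 + 144 + 3

Greedily peel off the largest Fibonacci term at each step:
610 ≤ 757 < 987, so take 610; remainder 147
144 ≤ 147 < 233, so take 144; remainder 3
3 ≤ 3 < 5, so take 3; remainder 0
So 757 = 610 + 144 + 3, with no two terms consecutive in the sequence.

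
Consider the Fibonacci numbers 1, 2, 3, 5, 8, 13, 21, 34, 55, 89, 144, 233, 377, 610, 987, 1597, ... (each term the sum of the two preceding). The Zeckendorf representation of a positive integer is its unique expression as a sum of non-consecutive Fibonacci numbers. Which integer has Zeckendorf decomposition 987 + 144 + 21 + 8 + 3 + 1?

987 + 144 + 21 + 8 + 3 + 1 = 1164.

1164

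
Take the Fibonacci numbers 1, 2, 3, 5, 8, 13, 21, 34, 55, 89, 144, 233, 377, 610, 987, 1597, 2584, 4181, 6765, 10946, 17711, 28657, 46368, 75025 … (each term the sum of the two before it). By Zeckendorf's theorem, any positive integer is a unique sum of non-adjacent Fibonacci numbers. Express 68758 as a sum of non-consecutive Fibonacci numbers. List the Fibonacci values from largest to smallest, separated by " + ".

46368 + 17711 + 4181 + 377 + 89 + 21 + 8 + 3

largest Fibonacci ≤ 68758 is 46368; 68758 − 46368 = 22390
largest Fibonacci ≤ 22390 is 17711; 22390 − 17711 = 4679
largest Fibonacci ≤ 4679 is 4181; 4679 − 4181 = 498
largest Fibonacci ≤ 498 is 377; 498 − 377 = 121
largest Fibonacci ≤ 121 is 89; 121 − 89 = 32
largest Fibonacci ≤ 32 is 21; 32 − 21 = 11
largest Fibonacci ≤ 11 is 8; 11 − 8 = 3
largest Fibonacci ≤ 3 is 3; 3 − 3 = 0
So 68758 = 46368 + 17711 + 4181 + 377 + 89 + 21 + 8 + 3, with no two terms consecutive in the sequence.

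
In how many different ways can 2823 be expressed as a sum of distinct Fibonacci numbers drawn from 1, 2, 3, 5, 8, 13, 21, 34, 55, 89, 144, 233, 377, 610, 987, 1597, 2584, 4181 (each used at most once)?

Each representation comes from the Zeckendorf form by replacing some F_k with F_{k−1} + F_{k−2} where possible.
2823 = 2584+233+5+1 = 2584+233+3+2+1 = 2584+144+89+5+1 = 1597+987+233+5+1 = 2584+144+89+3+2+1 = … (22 more), for 27 in all.

27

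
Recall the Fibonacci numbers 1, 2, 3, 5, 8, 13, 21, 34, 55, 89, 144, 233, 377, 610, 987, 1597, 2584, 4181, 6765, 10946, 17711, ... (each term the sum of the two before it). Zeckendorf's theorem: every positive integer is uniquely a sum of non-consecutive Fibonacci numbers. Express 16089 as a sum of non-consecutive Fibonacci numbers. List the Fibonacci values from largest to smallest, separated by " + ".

10946 + 4181 + 610 + 233 + 89 + 21 + 8 + 1

take 10946 (≤ 16089); 16089 − 10946 = 5143
take 4181 (≤ 5143); 5143 − 4181 = 962
take 610 (≤ 962); 962 − 610 = 352
take 233 (≤ 352); 352 − 233 = 119
take 89 (≤ 119); 119 − 89 = 30
take 21 (≤ 30); 30 − 21 = 9
take 8 (≤ 9); 9 − 8 = 1
take 1 (≤ 1); 1 − 1 = 0
So 16089 = 10946 + 4181 + 610 + 233 + 89 + 21 + 8 + 1, with no two terms consecutive in the sequence.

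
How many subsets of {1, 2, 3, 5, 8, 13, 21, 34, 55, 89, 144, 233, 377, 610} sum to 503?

Each representation comes from the Zeckendorf form by replacing some F_k with F_{k−1} + F_{k−2} where possible.
503 = 377+89+34+3 = 377+89+34+2+1 = 377+89+21+13+3 = 233+144+89+34+3 = 377+89+21+13+2+1 = … (15 more), for 20 in all.

20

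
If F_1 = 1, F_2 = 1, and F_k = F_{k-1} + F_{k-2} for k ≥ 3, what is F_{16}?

987

Iterating the recurrence up to F_{10} = 55 and F_{9} = 34:
F_{11} = F_{10} + F_{9} = 55 + 34 = 89
F_{12} = F_{11} + F_{10} = 89 + 55 = 144
F_{13} = F_{12} + F_{11} = 144 + 89 = 233
F_{14} = F_{13} + F_{12} = 233 + 144 = 377
F_{15} = F_{14} + F_{13} = 377 + 233 = 610
F_{16} = F_{15} + F_{14} = 610 + 377 = 987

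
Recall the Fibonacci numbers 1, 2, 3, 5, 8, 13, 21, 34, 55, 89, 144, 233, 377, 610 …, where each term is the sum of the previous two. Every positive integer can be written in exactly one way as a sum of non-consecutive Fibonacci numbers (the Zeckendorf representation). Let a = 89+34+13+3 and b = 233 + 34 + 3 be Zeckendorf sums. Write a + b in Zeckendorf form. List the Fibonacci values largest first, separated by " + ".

The two numbers are 139 and 270, so their sum is 409.
Repeatedly subtract the largest Fibonacci number that fits:
409 − 377 = 32
32 − 21 = 11
11 − 8 = 3
3 − 3 = 0

377 + 21 + 8 + 3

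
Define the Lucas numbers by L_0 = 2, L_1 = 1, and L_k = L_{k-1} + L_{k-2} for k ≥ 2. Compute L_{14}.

Iterating the recurrence up to L_{8} = 47 and L_{7} = 29:
L_{9} = L_{8} + L_{7} = 47 + 29 = 76
L_{10} = L_{9} + L_{8} = 76 + 47 = 123
L_{11} = L_{10} + L_{9} = 123 + 76 = 199
L_{12} = L_{11} + L_{10} = 199 + 123 = 322
L_{13} = L_{12} + L_{11} = 322 + 199 = 521
L_{14} = L_{13} + L_{12} = 521 + 322 = 843

843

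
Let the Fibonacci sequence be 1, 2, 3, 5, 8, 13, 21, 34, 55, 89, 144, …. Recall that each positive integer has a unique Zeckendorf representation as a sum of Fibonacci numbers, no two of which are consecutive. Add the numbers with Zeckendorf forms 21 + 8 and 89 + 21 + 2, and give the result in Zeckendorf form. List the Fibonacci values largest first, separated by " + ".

The two numbers are 29 and 112, so their sum is 141.
take 89 (≤ 141); 141 − 89 = 52
take 34 (≤ 52); 52 − 34 = 18
take 13 (≤ 18); 18 − 13 = 5
take 5 (≤ 5); 5 − 5 = 0

89 + 34 + 13 + 5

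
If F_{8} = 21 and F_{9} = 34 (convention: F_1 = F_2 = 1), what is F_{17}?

1597

By F_{2k+1} = F_k² + F_{k+1}²: F_{17} = 21² + 34² = 441 + 1156 = 1597.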